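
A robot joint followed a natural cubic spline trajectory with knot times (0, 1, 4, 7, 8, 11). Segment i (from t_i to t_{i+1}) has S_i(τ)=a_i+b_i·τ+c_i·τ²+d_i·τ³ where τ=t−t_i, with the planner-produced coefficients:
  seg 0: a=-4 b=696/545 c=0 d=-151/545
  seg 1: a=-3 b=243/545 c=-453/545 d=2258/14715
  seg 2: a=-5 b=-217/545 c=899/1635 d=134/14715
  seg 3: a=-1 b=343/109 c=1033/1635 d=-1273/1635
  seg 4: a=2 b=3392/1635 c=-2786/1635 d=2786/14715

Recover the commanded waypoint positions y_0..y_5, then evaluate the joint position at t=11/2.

y_0 = S_0(0) = a_0 = -4
y_1 = S_1(0) = a_1 = -3
y_2 = S_2(0) = a_2 = -5
y_3 = S_3(0) = a_3 = -1
y_4 = S_4(0) = a_4 = 2
y_5 = S_4(3) = -2
t_q=11/2 is in segment 2 (τ=3/2); S_2(τ)=-4719/1090

y_0=-4 y_1=-3 y_2=-5 y_3=-1 y_4=2 y_5=-2
S(11/2) = -4719/1090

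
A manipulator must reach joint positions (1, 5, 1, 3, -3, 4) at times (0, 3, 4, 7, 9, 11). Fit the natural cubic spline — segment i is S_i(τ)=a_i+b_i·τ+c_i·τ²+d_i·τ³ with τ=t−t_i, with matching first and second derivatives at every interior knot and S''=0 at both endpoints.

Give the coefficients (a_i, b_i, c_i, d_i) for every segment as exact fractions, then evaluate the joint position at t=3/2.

Δ: Δ0=4/3, Δ1=-4, Δ2=2/3, Δ3=-3, Δ4=7/2
row 1: diag=8, rhs=-32; c'=1/8, d'=-4
row 2: denom=8−1·1/8=63/8; d'=(28−1·-4)/(63/8)=256/63
row 3: denom=10−3·8/21=62/7; d'=(-22−3·256/63)/(62/7)=-359/93
row 4: denom=8−2·7/31=234/31; d'=(39−2·-359/93)/(234/31)=4345/702
back: M4=4345/702
back: M3=-359/93−7/31·4345/702=-3691/702
back: M2=256/63−8/21·-3691/702=6388/1053
back: M1=-4−1/8·6388/1053=-10021/2106
M: M0=0, M1=-10021/2106, M2=6388/1053, M3=-3691/702, M4=4345/702, M5=0
seg 0: a=1, c=M0/2=0, d=(M1−M0)/(6·3)=-10021/37908, b=Δ0−h0·(2M0+M1)/6=15637/4212
seg 1: a=5, c=M1/2=-10021/4212, d=(M2−M1)/(6·1)=2533/1404, b=Δ1−h1·(2M1+M2)/6=-7213/2106
seg 2: a=1, c=M2/2=3194/1053, d=(M3−M2)/(6·3)=-23849/37908, b=Δ2−h2·(2M2+M3)/6=-11671/4212
seg 3: a=3, c=M3/2=-3691/1404, d=(M4−M3)/(6·2)=2009/2106, b=Δ3−h3·(2M3+M4)/6=-3281/2106
seg 4: a=-3, c=M4/2=4345/1404, d=(M5−M4)/(6·2)=-4345/8424, b=Δ4−h4·(2M4+M5)/6=-1319/2106
t_q=3/2 → seg 0, τ=3/2; S=1+15637/4212·τ+0·τ²+-10021/37908·τ³=21253/3744

  seg 0: a=1 b=15637/4212 c=0 d=-10021/37908
  seg 1: a=5 b=-7213/2106 c=-10021/4212 d=2533/1404
  seg 2: a=1 b=-11671/4212 c=3194/1053 d=-23849/37908
  seg 3: a=3 b=-3281/2106 c=-3691/1404 d=2009/2106
  seg 4: a=-3 b=-1319/2106 c=4345/1404 d=-4345/8424
S(3/2) = 21253/3744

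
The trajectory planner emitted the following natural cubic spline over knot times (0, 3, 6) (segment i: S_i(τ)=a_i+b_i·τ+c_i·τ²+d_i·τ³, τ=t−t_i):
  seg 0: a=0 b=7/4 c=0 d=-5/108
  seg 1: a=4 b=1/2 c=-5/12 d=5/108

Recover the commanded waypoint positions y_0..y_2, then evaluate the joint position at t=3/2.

y_0=0 y_1=4 y_2=3
S(3/2) = 79/32

y_0 = S_0(0) = a_0 = 0
y_1 = S_1(0) = a_1 = 4
y_2 = S_1(3) = 3
t_q=3/2 is in segment 0 (τ=3/2); S_0(τ)=79/32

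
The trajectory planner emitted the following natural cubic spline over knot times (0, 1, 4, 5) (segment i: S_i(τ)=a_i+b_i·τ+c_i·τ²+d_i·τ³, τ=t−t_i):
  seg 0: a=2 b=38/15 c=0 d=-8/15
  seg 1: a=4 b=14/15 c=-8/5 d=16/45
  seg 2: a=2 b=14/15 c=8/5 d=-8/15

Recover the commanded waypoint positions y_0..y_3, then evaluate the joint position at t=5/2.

y_0 = S_0(0) = a_0 = 2
y_1 = S_1(0) = a_1 = 4
y_2 = S_2(0) = a_2 = 2
y_3 = S_2(1) = 4
t_q=5/2 is in segment 1 (τ=3/2); S_1(τ)=3

y_0=2 y_1=4 y_2=2 y_3=4
S(5/2) = 3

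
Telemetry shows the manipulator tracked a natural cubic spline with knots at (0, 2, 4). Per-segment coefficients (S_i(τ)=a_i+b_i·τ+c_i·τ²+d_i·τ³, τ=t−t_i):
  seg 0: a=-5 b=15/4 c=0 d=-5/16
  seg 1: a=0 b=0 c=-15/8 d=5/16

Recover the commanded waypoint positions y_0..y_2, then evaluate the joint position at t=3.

y_0=-5 y_1=0 y_2=-5
S(3) = -25/16

y_0 = S_0(0) = a_0 = -5
y_1 = S_1(0) = a_1 = 0
y_2 = S_1(2) = -5
t_q=3 is in segment 1 (τ=1); S_1(τ)=-25/16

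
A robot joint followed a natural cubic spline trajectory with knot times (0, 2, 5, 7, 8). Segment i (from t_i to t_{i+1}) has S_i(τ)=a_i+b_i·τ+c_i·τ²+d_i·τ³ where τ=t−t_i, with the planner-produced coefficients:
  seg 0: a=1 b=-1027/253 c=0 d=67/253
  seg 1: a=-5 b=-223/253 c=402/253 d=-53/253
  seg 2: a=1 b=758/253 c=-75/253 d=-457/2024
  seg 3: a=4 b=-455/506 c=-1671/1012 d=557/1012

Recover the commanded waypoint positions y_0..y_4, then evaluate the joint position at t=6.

y_0=1 y_1=-5 y_2=1 y_3=4 y_4=2
S(6) = 7031/2024

y_0 = S_0(0) = a_0 = 1
y_1 = S_1(0) = a_1 = -5
y_2 = S_2(0) = a_2 = 1
y_3 = S_3(0) = a_3 = 4
y_4 = S_3(1) = 2
t_q=6 is in segment 2 (τ=1); S_2(τ)=7031/2024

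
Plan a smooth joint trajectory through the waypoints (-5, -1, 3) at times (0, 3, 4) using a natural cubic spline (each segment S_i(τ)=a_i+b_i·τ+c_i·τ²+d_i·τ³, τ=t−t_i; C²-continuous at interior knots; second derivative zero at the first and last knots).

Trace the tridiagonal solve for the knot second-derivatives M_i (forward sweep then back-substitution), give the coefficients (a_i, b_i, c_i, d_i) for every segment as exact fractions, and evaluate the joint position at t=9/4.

Δ: Δ0=4/3, Δ1=4
row 1: diag=8, rhs=16; c'=1/8, d'=2
back: M1=2
M: M0=0, M1=2, M2=0
seg 0: a=-5, c=M0/2=0, d=(M1−M0)/(6·3)=1/9, b=Δ0−h0·(2M0+M1)/6=1/3
seg 1: a=-1, c=M1/2=1, d=(M2−M1)/(6·1)=-1/3, b=Δ1−h1·(2M1+M2)/6=10/3
t_q=9/4 → seg 0, τ=9/4; S=-5+1/3·τ+0·τ²+1/9·τ³=-191/64

  seg 0: a=-5 b=1/3 c=0 d=1/9
  seg 1: a=-1 b=10/3 c=1 d=-1/3
S(9/4) = -191/64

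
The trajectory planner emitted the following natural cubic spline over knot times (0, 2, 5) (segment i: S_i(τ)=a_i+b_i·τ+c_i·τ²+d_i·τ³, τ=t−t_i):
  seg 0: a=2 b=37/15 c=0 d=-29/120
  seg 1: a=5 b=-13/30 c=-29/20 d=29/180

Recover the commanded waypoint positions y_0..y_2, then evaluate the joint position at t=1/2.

y_0=2 y_1=5 y_2=-5
S(1/2) = 205/64

y_0 = S_0(0) = a_0 = 2
y_1 = S_1(0) = a_1 = 5
y_2 = S_1(3) = -5
t_q=1/2 is in segment 0 (τ=1/2); S_0(τ)=205/64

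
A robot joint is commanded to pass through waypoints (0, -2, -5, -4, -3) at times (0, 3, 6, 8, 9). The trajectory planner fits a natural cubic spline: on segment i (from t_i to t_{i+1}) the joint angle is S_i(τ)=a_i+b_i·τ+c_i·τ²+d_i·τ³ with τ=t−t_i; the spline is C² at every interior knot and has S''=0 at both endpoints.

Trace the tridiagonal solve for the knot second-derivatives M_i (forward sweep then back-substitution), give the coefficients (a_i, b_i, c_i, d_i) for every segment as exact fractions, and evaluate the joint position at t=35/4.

Δ: Δ0=-2/3, Δ1=-1, Δ2=1/2, Δ3=1
row 1: diag=12, rhs=-2; c'=1/4, d'=-1/6
row 2: denom=10−3·1/4=37/4; d'=(9−3·-1/6)/(37/4)=38/37
row 3: denom=6−2·8/37=206/37; d'=(3−2·38/37)/(206/37)=35/206
back: M3=35/206
back: M2=38/37−8/37·35/206=102/103
back: M1=-1/6−1/4·102/103=-128/309
M: M0=0, M1=-128/309, M2=102/103, M3=35/206, M4=0
seg 0: a=0, c=M0/2=0, d=(M1−M0)/(6·3)=-64/2781, b=Δ0−h0·(2M0+M1)/6=-142/309
seg 1: a=-2, c=M1/2=-64/309, d=(M2−M1)/(6·3)=217/2781, b=Δ1−h1·(2M1+M2)/6=-334/309
seg 2: a=-5, c=M2/2=51/103, d=(M3−M2)/(6·2)=-169/2472, b=Δ2−h2·(2M2+M3)/6=-67/309
seg 3: a=-4, c=M3/2=35/412, d=(M4−M3)/(6·1)=-35/1236, b=Δ3−h3·(2M3+M4)/6=583/618
t_q=35/4 → seg 3, τ=3/4; S=-4+583/618·τ+35/412·τ²+-35/1236·τ³=-85871/26368

  seg 0: a=0 b=-142/309 c=0 d=-64/2781
  seg 1: a=-2 b=-334/309 c=-64/309 d=217/2781
  seg 2: a=-5 b=-67/309 c=51/103 d=-169/2472
  seg 3: a=-4 b=583/618 c=35/412 d=-35/1236
S(35/4) = -85871/26368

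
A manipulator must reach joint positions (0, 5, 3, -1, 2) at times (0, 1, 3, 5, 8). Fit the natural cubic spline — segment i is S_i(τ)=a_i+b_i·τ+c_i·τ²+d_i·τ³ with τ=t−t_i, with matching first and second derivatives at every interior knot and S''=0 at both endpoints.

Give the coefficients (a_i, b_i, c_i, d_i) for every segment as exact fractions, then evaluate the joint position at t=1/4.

Δ: Δ0=5, Δ1=-1, Δ2=-2, Δ3=1
row 1: diag=6, rhs=-36; c'=1/3, d'=-6
row 2: denom=8−2·1/3=22/3; d'=(-6−2·-6)/(22/3)=9/11
row 3: denom=10−2·3/11=104/11; d'=(18−2·9/11)/(104/11)=45/26
back: M3=45/26
back: M2=9/11−3/11·45/26=9/26
back: M1=-6−1/3·9/26=-159/26
M: M0=0, M1=-159/26, M2=9/26, M3=45/26, M4=0
seg 0: a=0, c=M0/2=0, d=(M1−M0)/(6·1)=-53/52, b=Δ0−h0·(2M0+M1)/6=313/52
seg 1: a=5, c=M1/2=-159/52, d=(M2−M1)/(6·2)=7/13, b=Δ1−h1·(2M1+M2)/6=77/26
seg 2: a=3, c=M2/2=9/52, d=(M3−M2)/(6·2)=3/26, b=Δ2−h2·(2M2+M3)/6=-73/26
seg 3: a=-1, c=M3/2=45/52, d=(M4−M3)/(6·3)=-5/52, b=Δ3−h3·(2M3+M4)/6=-19/26
t_q=1/4 → seg 0, τ=1/4; S=0+313/52·τ+0·τ²+-53/52·τ³=4955/3328

  seg 0: a=0 b=313/52 c=0 d=-53/52
  seg 1: a=5 b=77/26 c=-159/52 d=7/13
  seg 2: a=3 b=-73/26 c=9/52 d=3/26
  seg 3: a=-1 b=-19/26 c=45/52 d=-5/52
S(1/4) = 4955/3328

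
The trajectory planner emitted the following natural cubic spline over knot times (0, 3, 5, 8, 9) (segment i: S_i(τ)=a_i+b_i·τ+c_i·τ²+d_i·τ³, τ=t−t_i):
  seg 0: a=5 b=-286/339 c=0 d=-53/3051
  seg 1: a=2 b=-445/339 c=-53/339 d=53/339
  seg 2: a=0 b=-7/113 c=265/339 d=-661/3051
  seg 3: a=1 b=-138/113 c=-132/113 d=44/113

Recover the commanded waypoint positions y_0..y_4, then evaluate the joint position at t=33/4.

y_0=5 y_1=2 y_2=0 y_3=1 y_4=-1
S(33/4) = 1135/1808

y_0 = S_0(0) = a_0 = 5
y_1 = S_1(0) = a_1 = 2
y_2 = S_2(0) = a_2 = 0
y_3 = S_3(0) = a_3 = 1
y_4 = S_3(1) = -1
t_q=33/4 is in segment 3 (τ=1/4); S_3(τ)=1135/1808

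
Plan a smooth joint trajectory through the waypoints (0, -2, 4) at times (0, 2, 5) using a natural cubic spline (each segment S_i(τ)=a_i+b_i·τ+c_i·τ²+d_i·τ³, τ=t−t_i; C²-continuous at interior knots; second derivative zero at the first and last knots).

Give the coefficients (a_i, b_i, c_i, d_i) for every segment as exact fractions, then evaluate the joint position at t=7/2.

Δ: Δ0=-1, Δ1=2
row 1: diag=10, rhs=18; c'=3/10, d'=9/5
back: M1=9/5
M: M0=0, M1=9/5, M2=0
seg 0: a=0, c=M0/2=0, d=(M1−M0)/(6·2)=3/20, b=Δ0−h0·(2M0+M1)/6=-8/5
seg 1: a=-2, c=M1/2=9/10, d=(M2−M1)/(6·3)=-1/10, b=Δ1−h1·(2M1+M2)/6=1/5
t_q=7/2 → seg 1, τ=3/2; S=-2+1/5·τ+9/10·τ²+-1/10·τ³=-1/80

  seg 0: a=0 b=-8/5 c=0 d=3/20
  seg 1: a=-2 b=1/5 c=9/10 d=-1/10
S(7/2) = -1/80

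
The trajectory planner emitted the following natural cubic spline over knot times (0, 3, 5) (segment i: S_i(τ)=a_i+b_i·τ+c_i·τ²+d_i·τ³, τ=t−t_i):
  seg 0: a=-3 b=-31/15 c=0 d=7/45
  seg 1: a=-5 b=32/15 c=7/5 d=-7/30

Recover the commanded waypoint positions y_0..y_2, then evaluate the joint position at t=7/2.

y_0 = S_0(0) = a_0 = -3
y_1 = S_1(0) = a_1 = -5
y_2 = S_1(2) = 3
t_q=7/2 is in segment 1 (τ=1/2); S_1(τ)=-289/80

y_0=-3 y_1=-5 y_2=3
S(7/2) = -289/80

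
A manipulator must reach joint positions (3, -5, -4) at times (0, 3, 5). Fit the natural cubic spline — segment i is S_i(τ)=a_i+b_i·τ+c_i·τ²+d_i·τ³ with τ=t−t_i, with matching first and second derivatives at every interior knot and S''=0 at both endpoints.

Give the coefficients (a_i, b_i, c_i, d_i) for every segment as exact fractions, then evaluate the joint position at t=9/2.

  seg 0: a=3 b=-217/60 c=0 d=19/180
  seg 1: a=-5 b=-23/30 c=19/20 d=-19/120
S(9/2) = -291/64

Δ: Δ0=-8/3, Δ1=1/2
row 1: diag=10, rhs=19; c'=1/5, d'=19/10
back: M1=19/10
M: M0=0, M1=19/10, M2=0
seg 0: a=3, c=M0/2=0, d=(M1−M0)/(6·3)=19/180, b=Δ0−h0·(2M0+M1)/6=-217/60
seg 1: a=-5, c=M1/2=19/20, d=(M2−M1)/(6·2)=-19/120, b=Δ1−h1·(2M1+M2)/6=-23/30
t_q=9/2 → seg 1, τ=3/2; S=-5+-23/30·τ+19/20·τ²+-19/120·τ³=-291/64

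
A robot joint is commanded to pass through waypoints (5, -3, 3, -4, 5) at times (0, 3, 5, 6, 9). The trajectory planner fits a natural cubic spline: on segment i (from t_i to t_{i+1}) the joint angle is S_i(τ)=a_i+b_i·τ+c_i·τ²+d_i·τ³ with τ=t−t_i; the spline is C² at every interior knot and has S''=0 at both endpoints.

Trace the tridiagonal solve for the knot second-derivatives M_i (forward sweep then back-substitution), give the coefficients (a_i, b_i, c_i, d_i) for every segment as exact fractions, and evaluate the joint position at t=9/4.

  seg 0: a=5 b=-2507/438 c=0 d=1339/3942
  seg 1: a=-3 b=755/219 c=1339/438 d=-479/292
  seg 2: a=3 b=-878/219 c=-1486/219 d=277/73
  seg 3: a=-4 b=-1357/219 c=1007/219 d=-1007/1971
S(9/4) = -37463/9344

Δ: Δ0=-8/3, Δ1=3, Δ2=-7, Δ3=3
row 1: diag=10, rhs=34; c'=1/5, d'=17/5
row 2: denom=6−2·1/5=28/5; d'=(-60−2·17/5)/(28/5)=-167/14
row 3: denom=8−1·5/28=219/28; d'=(60−1·-167/14)/(219/28)=2014/219
back: M3=2014/219
back: M2=-167/14−5/28·2014/219=-2972/219
back: M1=17/5−1/5·-2972/219=1339/219
M: M0=0, M1=1339/219, M2=-2972/219, M3=2014/219, M4=0
seg 0: a=5, c=M0/2=0, d=(M1−M0)/(6·3)=1339/3942, b=Δ0−h0·(2M0+M1)/6=-2507/438
seg 1: a=-3, c=M1/2=1339/438, d=(M2−M1)/(6·2)=-479/292, b=Δ1−h1·(2M1+M2)/6=755/219
seg 2: a=3, c=M2/2=-1486/219, d=(M3−M2)/(6·1)=277/73, b=Δ2−h2·(2M2+M3)/6=-878/219
seg 3: a=-4, c=M3/2=1007/219, d=(M4−M3)/(6·3)=-1007/1971, b=Δ3−h3·(2M3+M4)/6=-1357/219
t_q=9/4 → seg 0, τ=9/4; S=5+-2507/438·τ+0·τ²+1339/3942·τ³=-37463/9344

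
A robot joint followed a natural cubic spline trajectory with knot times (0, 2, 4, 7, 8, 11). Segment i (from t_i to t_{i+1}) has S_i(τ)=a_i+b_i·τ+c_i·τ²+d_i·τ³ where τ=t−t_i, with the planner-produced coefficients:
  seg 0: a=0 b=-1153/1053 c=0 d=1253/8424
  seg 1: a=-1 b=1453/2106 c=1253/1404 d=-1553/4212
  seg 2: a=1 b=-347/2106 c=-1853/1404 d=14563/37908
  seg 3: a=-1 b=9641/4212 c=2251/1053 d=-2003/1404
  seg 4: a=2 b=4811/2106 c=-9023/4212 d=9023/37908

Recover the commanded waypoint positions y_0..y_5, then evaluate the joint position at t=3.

y_0=0 y_1=-1 y_2=1 y_3=-1 y_4=2 y_5=-4
S(3) = 25/117

y_0 = S_0(0) = a_0 = 0
y_1 = S_1(0) = a_1 = -1
y_2 = S_2(0) = a_2 = 1
y_3 = S_3(0) = a_3 = -1
y_4 = S_4(0) = a_4 = 2
y_5 = S_4(3) = -4
t_q=3 is in segment 1 (τ=1); S_1(τ)=25/117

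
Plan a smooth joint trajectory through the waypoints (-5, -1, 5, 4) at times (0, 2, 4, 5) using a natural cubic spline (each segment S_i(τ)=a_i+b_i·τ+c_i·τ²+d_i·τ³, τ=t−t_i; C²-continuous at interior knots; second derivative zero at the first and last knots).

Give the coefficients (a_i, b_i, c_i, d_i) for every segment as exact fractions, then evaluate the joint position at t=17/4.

  seg 0: a=-5 b=15/11 c=0 d=7/44
  seg 1: a=-1 b=36/11 c=21/22 d=-6/11
  seg 2: a=5 b=6/11 c=-51/22 d=17/22
S(17/4) = 7045/1408

Δ: Δ0=2, Δ1=3, Δ2=-1
row 1: diag=8, rhs=6; c'=1/4, d'=3/4
row 2: denom=6−2·1/4=11/2; d'=(-24−2·3/4)/(11/2)=-51/11
back: M2=-51/11
back: M1=3/4−1/4·-51/11=21/11
M: M0=0, M1=21/11, M2=-51/11, M3=0
seg 0: a=-5, c=M0/2=0, d=(M1−M0)/(6·2)=7/44, b=Δ0−h0·(2M0+M1)/6=15/11
seg 1: a=-1, c=M1/2=21/22, d=(M2−M1)/(6·2)=-6/11, b=Δ1−h1·(2M1+M2)/6=36/11
seg 2: a=5, c=M2/2=-51/22, d=(M3−M2)/(6·1)=17/22, b=Δ2−h2·(2M2+M3)/6=6/11
t_q=17/4 → seg 2, τ=1/4; S=5+6/11·τ+-51/22·τ²+17/22·τ³=7045/1408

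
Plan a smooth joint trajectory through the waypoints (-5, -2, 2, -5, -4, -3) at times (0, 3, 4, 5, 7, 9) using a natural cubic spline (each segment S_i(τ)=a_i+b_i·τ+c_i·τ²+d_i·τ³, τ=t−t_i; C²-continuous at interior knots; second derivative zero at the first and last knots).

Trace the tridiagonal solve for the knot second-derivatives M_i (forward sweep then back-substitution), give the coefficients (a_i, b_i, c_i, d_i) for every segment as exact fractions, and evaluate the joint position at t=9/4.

  seg 0: a=-5 b=-461/325 c=0 d=262/975
  seg 1: a=-2 b=1897/325 c=786/325 d=-1383/325
  seg 2: a=2 b=-136/65 c=-3363/325 d=136/25
  seg 3: a=-5 b=-2102/325 c=1941/325 d=-647/520
  seg 4: a=-4 b=1619/650 c=-1941/1300 d=647/2600
S(9/4) = -53359/10400

Δ: Δ0=1, Δ1=4, Δ2=-7, Δ3=1/2, Δ4=1/2
row 1: diag=8, rhs=18; c'=1/8, d'=9/4
row 2: denom=4−1·1/8=31/8; d'=(-66−1·9/4)/(31/8)=-546/31
row 3: denom=6−1·8/31=178/31; d'=(45−1·-546/31)/(178/31)=1941/178
row 4: denom=8−2·31/89=650/89; d'=(0−2·1941/178)/(650/89)=-1941/650
back: M4=-1941/650
back: M3=1941/178−31/89·-1941/650=3882/325
back: M2=-546/31−8/31·3882/325=-6726/325
back: M1=9/4−1/8·-6726/325=1572/325
M: M0=0, M1=1572/325, M2=-6726/325, M3=3882/325, M4=-1941/650, M5=0
seg 0: a=-5, c=M0/2=0, d=(M1−M0)/(6·3)=262/975, b=Δ0−h0·(2M0+M1)/6=-461/325
seg 1: a=-2, c=M1/2=786/325, d=(M2−M1)/(6·1)=-1383/325, b=Δ1−h1·(2M1+M2)/6=1897/325
seg 2: a=2, c=M2/2=-3363/325, d=(M3−M2)/(6·1)=136/25, b=Δ2−h2·(2M2+M3)/6=-136/65
seg 3: a=-5, c=M3/2=1941/325, d=(M4−M3)/(6·2)=-647/520, b=Δ3−h3·(2M3+M4)/6=-2102/325
seg 4: a=-4, c=M4/2=-1941/1300, d=(M5−M4)/(6·2)=647/2600, b=Δ4−h4·(2M4+M5)/6=1619/650
t_q=9/4 → seg 0, τ=9/4; S=-5+-461/325·τ+0·τ²+262/975·τ³=-53359/10400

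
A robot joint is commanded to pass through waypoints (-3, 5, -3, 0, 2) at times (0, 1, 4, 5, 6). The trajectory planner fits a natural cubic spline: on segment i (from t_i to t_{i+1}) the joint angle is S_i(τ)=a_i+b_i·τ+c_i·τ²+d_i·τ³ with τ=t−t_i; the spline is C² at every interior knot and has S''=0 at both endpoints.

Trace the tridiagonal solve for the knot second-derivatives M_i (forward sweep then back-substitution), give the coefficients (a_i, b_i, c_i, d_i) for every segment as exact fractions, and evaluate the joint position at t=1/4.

Δ: Δ0=8, Δ1=-8/3, Δ2=3, Δ3=2
row 1: diag=8, rhs=-64; c'=3/8, d'=-8
row 2: denom=8−3·3/8=55/8; d'=(34−3·-8)/(55/8)=464/55
row 3: denom=4−1·8/55=212/55; d'=(-6−1·464/55)/(212/55)=-397/106
back: M3=-397/106
back: M2=464/55−8/55·-397/106=476/53
back: M1=-8−3/8·476/53=-1205/106
M: M0=0, M1=-1205/106, M2=476/53, M3=-397/106, M4=0
seg 0: a=-3, c=M0/2=0, d=(M1−M0)/(6·1)=-1205/636, b=Δ0−h0·(2M0+M1)/6=6293/636
seg 1: a=5, c=M1/2=-1205/212, d=(M2−M1)/(6·3)=719/636, b=Δ1−h1·(2M1+M2)/6=1339/318
seg 2: a=-3, c=M2/2=238/53, d=(M3−M2)/(6·1)=-1349/636, b=Δ2−h2·(2M2+M3)/6=401/636
seg 3: a=0, c=M3/2=-397/212, d=(M4−M3)/(6·1)=397/636, b=Δ3−h3·(2M3+M4)/6=1033/318
t_q=1/4 → seg 0, τ=1/4; S=-3+6293/636·τ+0·τ²+-1205/636·τ³=-7543/13568

  seg 0: a=-3 b=6293/636 c=0 d=-1205/636
  seg 1: a=5 b=1339/318 c=-1205/212 d=719/636
  seg 2: a=-3 b=401/636 c=238/53 d=-1349/636
  seg 3: a=0 b=1033/318 c=-397/212 d=397/636
S(1/4) = -7543/13568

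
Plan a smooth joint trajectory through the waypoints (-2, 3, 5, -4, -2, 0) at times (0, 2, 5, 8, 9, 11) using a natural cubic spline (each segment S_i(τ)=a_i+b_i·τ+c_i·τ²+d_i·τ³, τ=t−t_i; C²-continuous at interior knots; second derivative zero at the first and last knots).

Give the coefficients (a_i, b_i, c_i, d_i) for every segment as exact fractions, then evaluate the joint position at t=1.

Δ: Δ0=5/2, Δ1=2/3, Δ2=-3, Δ3=2, Δ4=1
row 1: diag=10, rhs=-11; c'=3/10, d'=-11/10
row 2: denom=12−3·3/10=111/10; d'=(-22−3·-11/10)/(111/10)=-187/111
row 3: denom=8−3·10/37=266/37; d'=(30−3·-187/111)/(266/37)=1297/266
row 4: denom=6−1·37/266=1559/266; d'=(-6−1·1297/266)/(1559/266)=-2893/1559
back: M4=-2893/1559
back: M3=1297/266−37/266·-2893/1559=8004/1559
back: M2=-187/111−10/37·8004/1559=-14369/4677
back: M1=-11/10−3/10·-14369/4677=-278/1559
M: M0=0, M1=-278/1559, M2=-14369/4677, M3=8004/1559, M4=-2893/1559, M5=0
seg 0: a=-2, c=M0/2=0, d=(M1−M0)/(6·2)=-139/9354, b=Δ0−h0·(2M0+M1)/6=23941/9354
seg 1: a=3, c=M1/2=-139/1559, d=(M2−M1)/(6·3)=-13535/84186, b=Δ1−h1·(2M1+M2)/6=22273/9354
seg 2: a=5, c=M2/2=-14369/9354, d=(M3−M2)/(6·3)=38381/84186, b=Δ2−h2·(2M2+M3)/6=-11668/4677
seg 3: a=-4, c=M3/2=4002/1559, d=(M4−M3)/(6·1)=-10897/9354, b=Δ3−h3·(2M3+M4)/6=5593/9354
seg 4: a=-2, c=M4/2=-2893/3118, d=(M5−M4)/(6·2)=2893/18708, b=Δ4−h4·(2M4+M5)/6=10463/4677
t_q=1 → seg 0, τ=1; S=-2+23941/9354·τ+0·τ²+-139/9354·τ³=849/1559

  seg 0: a=-2 b=23941/9354 c=0 d=-139/9354
  seg 1: a=3 b=22273/9354 c=-139/1559 d=-13535/84186
  seg 2: a=5 b=-11668/4677 c=-14369/9354 d=38381/84186
  seg 3: a=-4 b=5593/9354 c=4002/1559 d=-10897/9354
  seg 4: a=-2 b=10463/4677 c=-2893/3118 d=2893/18708
S(1) = 849/1559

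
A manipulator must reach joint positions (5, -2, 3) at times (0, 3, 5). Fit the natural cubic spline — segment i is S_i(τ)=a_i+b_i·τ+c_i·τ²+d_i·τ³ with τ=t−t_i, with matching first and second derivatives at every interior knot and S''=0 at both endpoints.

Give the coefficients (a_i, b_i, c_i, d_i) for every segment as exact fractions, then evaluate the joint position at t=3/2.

  seg 0: a=5 b=-227/60 c=0 d=29/180
  seg 1: a=-2 b=17/30 c=29/20 d=-29/120
S(3/2) = -21/160

Δ: Δ0=-7/3, Δ1=5/2
row 1: diag=10, rhs=29; c'=1/5, d'=29/10
back: M1=29/10
M: M0=0, M1=29/10, M2=0
seg 0: a=5, c=M0/2=0, d=(M1−M0)/(6·3)=29/180, b=Δ0−h0·(2M0+M1)/6=-227/60
seg 1: a=-2, c=M1/2=29/20, d=(M2−M1)/(6·2)=-29/120, b=Δ1−h1·(2M1+M2)/6=17/30
t_q=3/2 → seg 0, τ=3/2; S=5+-227/60·τ+0·τ²+29/180·τ³=-21/160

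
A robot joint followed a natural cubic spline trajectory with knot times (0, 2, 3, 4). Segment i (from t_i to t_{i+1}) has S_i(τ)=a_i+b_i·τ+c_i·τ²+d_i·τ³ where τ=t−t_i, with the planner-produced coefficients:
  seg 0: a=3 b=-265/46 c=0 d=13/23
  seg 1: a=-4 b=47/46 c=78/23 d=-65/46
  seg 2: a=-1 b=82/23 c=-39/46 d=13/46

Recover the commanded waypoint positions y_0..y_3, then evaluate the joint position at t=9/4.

y_0=3 y_1=-4 y_2=-1 y_3=2
S(9/4) = -455/128

y_0 = S_0(0) = a_0 = 3
y_1 = S_1(0) = a_1 = -4
y_2 = S_2(0) = a_2 = -1
y_3 = S_2(1) = 2
t_q=9/4 is in segment 1 (τ=1/4); S_1(τ)=-455/128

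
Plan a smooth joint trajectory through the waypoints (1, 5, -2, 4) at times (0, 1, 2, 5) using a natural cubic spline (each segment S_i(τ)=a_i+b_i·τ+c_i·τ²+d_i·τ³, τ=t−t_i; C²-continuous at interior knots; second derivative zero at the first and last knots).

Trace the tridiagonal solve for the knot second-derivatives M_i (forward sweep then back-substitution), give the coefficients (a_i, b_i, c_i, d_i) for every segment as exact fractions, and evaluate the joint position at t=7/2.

  seg 0: a=1 b=221/31 c=0 d=-97/31
  seg 1: a=5 b=-70/31 c=-291/31 d=144/31
  seg 2: a=-2 b=-220/31 c=141/31 d=-47/93
S(7/2) = -1021/248

Δ: Δ0=4, Δ1=-7, Δ2=2
row 1: diag=4, rhs=-66; c'=1/4, d'=-33/2
row 2: denom=8−1·1/4=31/4; d'=(54−1·-33/2)/(31/4)=282/31
back: M2=282/31
back: M1=-33/2−1/4·282/31=-582/31
M: M0=0, M1=-582/31, M2=282/31, M3=0
seg 0: a=1, c=M0/2=0, d=(M1−M0)/(6·1)=-97/31, b=Δ0−h0·(2M0+M1)/6=221/31
seg 1: a=5, c=M1/2=-291/31, d=(M2−M1)/(6·1)=144/31, b=Δ1−h1·(2M1+M2)/6=-70/31
seg 2: a=-2, c=M2/2=141/31, d=(M3−M2)/(6·3)=-47/93, b=Δ2−h2·(2M2+M3)/6=-220/31
t_q=7/2 → seg 2, τ=3/2; S=-2+-220/31·τ+141/31·τ²+-47/93·τ³=-1021/248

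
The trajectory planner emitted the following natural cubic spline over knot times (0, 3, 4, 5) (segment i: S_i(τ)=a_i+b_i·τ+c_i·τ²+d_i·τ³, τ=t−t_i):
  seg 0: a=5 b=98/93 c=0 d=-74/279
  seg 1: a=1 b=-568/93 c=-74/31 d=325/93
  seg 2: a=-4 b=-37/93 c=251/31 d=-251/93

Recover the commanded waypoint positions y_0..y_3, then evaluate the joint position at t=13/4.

y_0 = S_0(0) = a_0 = 5
y_1 = S_1(0) = a_1 = 1
y_2 = S_2(0) = a_2 = -4
y_3 = S_2(1) = 1
t_q=13/4 is in segment 1 (τ=1/4); S_1(τ)=-1233/1984

y_0=5 y_1=1 y_2=-4 y_3=1
S(13/4) = -1233/1984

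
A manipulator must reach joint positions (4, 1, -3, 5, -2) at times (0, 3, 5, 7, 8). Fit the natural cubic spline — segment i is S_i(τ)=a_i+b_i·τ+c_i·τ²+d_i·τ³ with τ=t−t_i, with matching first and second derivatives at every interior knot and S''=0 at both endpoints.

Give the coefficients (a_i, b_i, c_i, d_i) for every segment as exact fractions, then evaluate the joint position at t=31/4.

  seg 0: a=4 b=2/13 c=0 d=-5/39
  seg 1: a=1 b=-43/13 c=-15/13 d=47/52
  seg 2: a=-3 b=38/13 c=111/26 d=-97/52
  seg 3: a=5 b=-31/13 c=-90/13 d=30/13
S(31/4) = 121/416

Δ: Δ0=-1, Δ1=-2, Δ2=4, Δ3=-7
row 1: diag=10, rhs=-6; c'=1/5, d'=-3/5
row 2: denom=8−2·1/5=38/5; d'=(36−2·-3/5)/(38/5)=93/19
row 3: denom=6−2·5/19=104/19; d'=(-66−2·93/19)/(104/19)=-180/13
back: M3=-180/13
back: M2=93/19−5/19·-180/13=111/13
back: M1=-3/5−1/5·111/13=-30/13
M: M0=0, M1=-30/13, M2=111/13, M3=-180/13, M4=0
seg 0: a=4, c=M0/2=0, d=(M1−M0)/(6·3)=-5/39, b=Δ0−h0·(2M0+M1)/6=2/13
seg 1: a=1, c=M1/2=-15/13, d=(M2−M1)/(6·2)=47/52, b=Δ1−h1·(2M1+M2)/6=-43/13
seg 2: a=-3, c=M2/2=111/26, d=(M3−M2)/(6·2)=-97/52, b=Δ2−h2·(2M2+M3)/6=38/13
seg 3: a=5, c=M3/2=-90/13, d=(M4−M3)/(6·1)=30/13, b=Δ3−h3·(2M3+M4)/6=-31/13
t_q=31/4 → seg 3, τ=3/4; S=5+-31/13·τ+-90/13·τ²+30/13·τ³=121/416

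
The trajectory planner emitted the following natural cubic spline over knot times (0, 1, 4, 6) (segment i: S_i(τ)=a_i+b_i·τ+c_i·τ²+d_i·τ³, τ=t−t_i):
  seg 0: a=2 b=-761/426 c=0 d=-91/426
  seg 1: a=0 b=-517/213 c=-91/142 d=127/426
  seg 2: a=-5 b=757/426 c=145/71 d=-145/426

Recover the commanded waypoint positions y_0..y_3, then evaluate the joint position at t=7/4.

y_0=2 y_1=0 y_2=-5 y_3=4
S(7/4) = -18677/9088

y_0 = S_0(0) = a_0 = 2
y_1 = S_1(0) = a_1 = 0
y_2 = S_2(0) = a_2 = -5
y_3 = S_2(2) = 4
t_q=7/4 is in segment 1 (τ=3/4); S_1(τ)=-18677/9088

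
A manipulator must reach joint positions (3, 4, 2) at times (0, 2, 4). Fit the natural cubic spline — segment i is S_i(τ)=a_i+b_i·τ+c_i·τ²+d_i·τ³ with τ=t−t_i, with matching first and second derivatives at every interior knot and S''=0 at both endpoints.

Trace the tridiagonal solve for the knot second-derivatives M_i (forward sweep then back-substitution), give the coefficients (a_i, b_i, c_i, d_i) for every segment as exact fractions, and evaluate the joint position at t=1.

Δ: Δ0=1/2, Δ1=-1
row 1: diag=8, rhs=-9; c'=1/4, d'=-9/8
back: M1=-9/8
M: M0=0, M1=-9/8, M2=0
seg 0: a=3, c=M0/2=0, d=(M1−M0)/(6·2)=-3/32, b=Δ0−h0·(2M0+M1)/6=7/8
seg 1: a=4, c=M1/2=-9/16, d=(M2−M1)/(6·2)=3/32, b=Δ1−h1·(2M1+M2)/6=-1/4
t_q=1 → seg 0, τ=1; S=3+7/8·τ+0·τ²+-3/32·τ³=121/32

  seg 0: a=3 b=7/8 c=0 d=-3/32
  seg 1: a=4 b=-1/4 c=-9/16 d=3/32
S(1) = 121/32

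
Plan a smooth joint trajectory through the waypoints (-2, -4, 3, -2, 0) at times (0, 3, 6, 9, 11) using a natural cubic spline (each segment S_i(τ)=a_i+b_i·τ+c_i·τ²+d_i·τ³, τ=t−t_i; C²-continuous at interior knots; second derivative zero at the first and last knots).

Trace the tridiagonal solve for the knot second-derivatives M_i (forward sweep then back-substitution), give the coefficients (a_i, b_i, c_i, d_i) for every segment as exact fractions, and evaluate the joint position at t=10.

  seg 0: a=-2 b=-251/138 c=0 d=53/414
  seg 1: a=-4 b=113/69 c=53/46 d=-127/414
  seg 2: a=3 b=37/138 c=-37/23 d=133/414
  seg 3: a=-2 b=-49/69 c=59/46 d=-59/276
S(10) = -151/92

Δ: Δ0=-2/3, Δ1=7/3, Δ2=-5/3, Δ3=1
row 1: diag=12, rhs=18; c'=1/4, d'=3/2
row 2: denom=12−3·1/4=45/4; d'=(-24−3·3/2)/(45/4)=-38/15
row 3: denom=10−3·4/15=46/5; d'=(16−3·-38/15)/(46/5)=59/23
back: M3=59/23
back: M2=-38/15−4/15·59/23=-74/23
back: M1=3/2−1/4·-74/23=53/23
M: M0=0, M1=53/23, M2=-74/23, M3=59/23, M4=0
seg 0: a=-2, c=M0/2=0, d=(M1−M0)/(6·3)=53/414, b=Δ0−h0·(2M0+M1)/6=-251/138
seg 1: a=-4, c=M1/2=53/46, d=(M2−M1)/(6·3)=-127/414, b=Δ1−h1·(2M1+M2)/6=113/69
seg 2: a=3, c=M2/2=-37/23, d=(M3−M2)/(6·3)=133/414, b=Δ2−h2·(2M2+M3)/6=37/138
seg 3: a=-2, c=M3/2=59/46, d=(M4−M3)/(6·2)=-59/276, b=Δ3−h3·(2M3+M4)/6=-49/69
t_q=10 → seg 3, τ=1; S=-2+-49/69·τ+59/46·τ²+-59/276·τ³=-151/92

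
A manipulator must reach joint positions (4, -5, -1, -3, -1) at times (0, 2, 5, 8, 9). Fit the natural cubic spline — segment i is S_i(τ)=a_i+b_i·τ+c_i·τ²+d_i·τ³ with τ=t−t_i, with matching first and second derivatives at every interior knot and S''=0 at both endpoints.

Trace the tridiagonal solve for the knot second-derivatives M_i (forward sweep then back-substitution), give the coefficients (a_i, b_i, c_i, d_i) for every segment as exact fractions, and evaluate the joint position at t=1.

Δ: Δ0=-9/2, Δ1=4/3, Δ2=-2/3, Δ3=2
row 1: diag=10, rhs=35; c'=3/10, d'=7/2
row 2: denom=12−3·3/10=111/10; d'=(-12−3·7/2)/(111/10)=-75/37
row 3: denom=8−3·10/37=266/37; d'=(16−3·-75/37)/(266/37)=43/14
back: M3=43/14
back: M2=-75/37−10/37·43/14=-20/7
back: M1=7/2−3/10·-20/7=61/14
M: M0=0, M1=61/14, M2=-20/7, M3=43/14, M4=0
seg 0: a=4, c=M0/2=0, d=(M1−M0)/(6·2)=61/168, b=Δ0−h0·(2M0+M1)/6=-125/21
seg 1: a=-5, c=M1/2=61/28, d=(M2−M1)/(6·3)=-101/252, b=Δ1−h1·(2M1+M2)/6=-67/42
seg 2: a=-1, c=M2/2=-10/7, d=(M3−M2)/(6·3)=83/252, b=Δ2−h2·(2M2+M3)/6=55/84
seg 3: a=-3, c=M3/2=43/28, d=(M4−M3)/(6·1)=-43/84, b=Δ3−h3·(2M3+M4)/6=41/42
t_q=1 → seg 0, τ=1; S=4+-125/21·τ+0·τ²+61/168·τ³=-89/56

  seg 0: a=4 b=-125/21 c=0 d=61/168
  seg 1: a=-5 b=-67/42 c=61/28 d=-101/252
  seg 2: a=-1 b=55/84 c=-10/7 d=83/252
  seg 3: a=-3 b=41/42 c=43/28 d=-43/84
S(1) = -89/56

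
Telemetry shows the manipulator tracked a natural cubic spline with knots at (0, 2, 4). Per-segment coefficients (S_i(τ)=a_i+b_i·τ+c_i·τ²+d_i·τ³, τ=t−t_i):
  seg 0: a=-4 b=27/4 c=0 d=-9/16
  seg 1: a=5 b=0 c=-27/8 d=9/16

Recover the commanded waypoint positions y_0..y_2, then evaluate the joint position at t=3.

y_0 = S_0(0) = a_0 = -4
y_1 = S_1(0) = a_1 = 5
y_2 = S_1(2) = -4
t_q=3 is in segment 1 (τ=1); S_1(τ)=35/16

y_0=-4 y_1=5 y_2=-4
S(3) = 35/16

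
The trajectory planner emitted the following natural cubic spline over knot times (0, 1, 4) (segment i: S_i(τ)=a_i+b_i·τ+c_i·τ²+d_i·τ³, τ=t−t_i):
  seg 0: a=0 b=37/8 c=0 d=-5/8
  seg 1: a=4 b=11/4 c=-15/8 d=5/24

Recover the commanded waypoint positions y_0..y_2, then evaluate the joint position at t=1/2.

y_0=0 y_1=4 y_2=1
S(1/2) = 143/64

y_0 = S_0(0) = a_0 = 0
y_1 = S_1(0) = a_1 = 4
y_2 = S_1(3) = 1
t_q=1/2 is in segment 0 (τ=1/2); S_0(τ)=143/64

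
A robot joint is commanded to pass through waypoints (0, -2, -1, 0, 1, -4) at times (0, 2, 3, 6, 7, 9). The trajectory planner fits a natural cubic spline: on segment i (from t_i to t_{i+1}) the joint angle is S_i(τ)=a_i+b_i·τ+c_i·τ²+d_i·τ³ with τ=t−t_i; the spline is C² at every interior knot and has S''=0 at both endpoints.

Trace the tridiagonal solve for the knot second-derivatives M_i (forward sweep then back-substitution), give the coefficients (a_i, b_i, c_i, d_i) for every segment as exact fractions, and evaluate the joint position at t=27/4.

  seg 0: a=0 b=-9842/5655 c=0 d=4187/22620
  seg 1: a=-2 b=2719/5655 c=4187/3770 d=-6689/11310
  seg 2: a=-1 b=10493/11310 c=-1251/1885 d=9/58
  seg 3: a=0 b=6421/5655 c=2763/3770 d=-9821/11310
  seg 4: a=1 b=-43/11310 c=-3529/1885 d=3529/11310
S(27/4) = 216551/241280

Δ: Δ0=-1, Δ1=1, Δ2=1/3, Δ3=1, Δ4=-5/2
row 1: diag=6, rhs=12; c'=1/6, d'=2
row 2: denom=8−1·1/6=47/6; d'=(-4−1·2)/(47/6)=-36/47
row 3: denom=8−3·18/47=322/47; d'=(4−3·-36/47)/(322/47)=148/161
row 4: denom=6−1·47/322=1885/322; d'=(-21−1·148/161)/(1885/322)=-7058/1885
back: M4=-7058/1885
back: M3=148/161−47/322·-7058/1885=2763/1885
back: M2=-36/47−18/47·2763/1885=-2502/1885
back: M1=2−1/6·-2502/1885=4187/1885
M: M0=0, M1=4187/1885, M2=-2502/1885, M3=2763/1885, M4=-7058/1885, M5=0
seg 0: a=0, c=M0/2=0, d=(M1−M0)/(6·2)=4187/22620, b=Δ0−h0·(2M0+M1)/6=-9842/5655
seg 1: a=-2, c=M1/2=4187/3770, d=(M2−M1)/(6·1)=-6689/11310, b=Δ1−h1·(2M1+M2)/6=2719/5655
seg 2: a=-1, c=M2/2=-1251/1885, d=(M3−M2)/(6·3)=9/58, b=Δ2−h2·(2M2+M3)/6=10493/11310
seg 3: a=0, c=M3/2=2763/3770, d=(M4−M3)/(6·1)=-9821/11310, b=Δ3−h3·(2M3+M4)/6=6421/5655
seg 4: a=1, c=M4/2=-3529/1885, d=(M5−M4)/(6·2)=3529/11310, b=Δ4−h4·(2M4+M5)/6=-43/11310
t_q=27/4 → seg 3, τ=3/4; S=0+6421/5655·τ+2763/3770·τ²+-9821/11310·τ³=216551/241280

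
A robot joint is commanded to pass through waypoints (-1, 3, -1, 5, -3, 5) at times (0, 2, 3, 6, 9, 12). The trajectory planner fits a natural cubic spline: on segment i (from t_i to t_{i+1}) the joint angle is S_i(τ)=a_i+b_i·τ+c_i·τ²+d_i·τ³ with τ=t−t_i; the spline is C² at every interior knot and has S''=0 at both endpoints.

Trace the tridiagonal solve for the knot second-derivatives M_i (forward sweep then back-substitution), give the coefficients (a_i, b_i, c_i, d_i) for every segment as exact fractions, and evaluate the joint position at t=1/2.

  seg 0: a=-1 b=930/211 c=0 d=-127/211
  seg 1: a=3 b=-594/211 c=-762/211 d=512/211
  seg 2: a=-1 b=-582/211 c=774/211 d=-1318/1899
  seg 3: a=5 b=108/211 c=-544/211 d=2884/5697
  seg 4: a=-3 b=-272/211 c=1252/633 d=-1252/5697
S(1/2) = 1905/1688

Δ: Δ0=2, Δ1=-4, Δ2=2, Δ3=-8/3, Δ4=8/3
row 1: diag=6, rhs=-36; c'=1/6, d'=-6
row 2: denom=8−1·1/6=47/6; d'=(36−1·-6)/(47/6)=252/47
row 3: denom=12−3·18/47=510/47; d'=(-28−3·252/47)/(510/47)=-1036/255
row 4: denom=12−3·47/170=1899/170; d'=(32−3·-1036/255)/(1899/170)=2504/633
back: M4=2504/633
back: M3=-1036/255−47/170·2504/633=-1088/211
back: M2=252/47−18/47·-1088/211=1548/211
back: M1=-6−1/6·1548/211=-1524/211
M: M0=0, M1=-1524/211, M2=1548/211, M3=-1088/211, M4=2504/633, M5=0
seg 0: a=-1, c=M0/2=0, d=(M1−M0)/(6·2)=-127/211, b=Δ0−h0·(2M0+M1)/6=930/211
seg 1: a=3, c=M1/2=-762/211, d=(M2−M1)/(6·1)=512/211, b=Δ1−h1·(2M1+M2)/6=-594/211
seg 2: a=-1, c=M2/2=774/211, d=(M3−M2)/(6·3)=-1318/1899, b=Δ2−h2·(2M2+M3)/6=-582/211
seg 3: a=5, c=M3/2=-544/211, d=(M4−M3)/(6·3)=2884/5697, b=Δ3−h3·(2M3+M4)/6=108/211
seg 4: a=-3, c=M4/2=1252/633, d=(M5−M4)/(6·3)=-1252/5697, b=Δ4−h4·(2M4+M5)/6=-272/211
t_q=1/2 → seg 0, τ=1/2; S=-1+930/211·τ+0·τ²+-127/211·τ³=1905/1688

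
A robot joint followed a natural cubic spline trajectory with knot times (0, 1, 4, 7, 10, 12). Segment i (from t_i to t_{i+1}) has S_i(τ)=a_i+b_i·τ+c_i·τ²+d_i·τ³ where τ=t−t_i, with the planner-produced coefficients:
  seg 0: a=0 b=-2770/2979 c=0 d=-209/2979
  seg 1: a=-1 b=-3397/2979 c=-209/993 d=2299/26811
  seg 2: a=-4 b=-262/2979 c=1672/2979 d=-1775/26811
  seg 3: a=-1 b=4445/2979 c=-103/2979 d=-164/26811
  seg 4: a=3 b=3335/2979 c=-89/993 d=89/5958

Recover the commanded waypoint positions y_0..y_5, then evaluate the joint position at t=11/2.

y_0 = S_0(0) = a_0 = 0
y_1 = S_1(0) = a_1 = -1
y_2 = S_2(0) = a_2 = -4
y_3 = S_3(0) = a_3 = -1
y_4 = S_4(0) = a_4 = 3
y_5 = S_4(2) = 5
t_q=11/2 is in segment 2 (τ=3/2); S_2(τ)=-8189/2648

y_0=0 y_1=-1 y_2=-4 y_3=-1 y_4=3 y_5=5
S(11/2) = -8189/2648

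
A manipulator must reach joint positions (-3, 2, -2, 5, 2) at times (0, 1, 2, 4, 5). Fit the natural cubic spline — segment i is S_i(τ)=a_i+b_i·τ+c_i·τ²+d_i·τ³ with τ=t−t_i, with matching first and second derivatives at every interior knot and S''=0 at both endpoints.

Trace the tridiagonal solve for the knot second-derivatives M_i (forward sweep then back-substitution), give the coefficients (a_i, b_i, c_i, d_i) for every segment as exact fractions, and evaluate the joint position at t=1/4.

Δ: Δ0=5, Δ1=-4, Δ2=7/2, Δ3=-3
row 1: diag=4, rhs=-54; c'=1/4, d'=-27/2
row 2: denom=6−1·1/4=23/4; d'=(45−1·-27/2)/(23/4)=234/23
row 3: denom=6−2·8/23=122/23; d'=(-39−2·234/23)/(122/23)=-1365/122
back: M3=-1365/122
back: M2=234/23−8/23·-1365/122=858/61
back: M1=-27/2−1/4·858/61=-1038/61
M: M0=0, M1=-1038/61, M2=858/61, M3=-1365/122, M4=0
seg 0: a=-3, c=M0/2=0, d=(M1−M0)/(6·1)=-173/61, b=Δ0−h0·(2M0+M1)/6=478/61
seg 1: a=2, c=M1/2=-519/61, d=(M2−M1)/(6·1)=316/61, b=Δ1−h1·(2M1+M2)/6=-41/61
seg 2: a=-2, c=M2/2=429/61, d=(M3−M2)/(6·2)=-1027/488, b=Δ2−h2·(2M2+M3)/6=-131/61
seg 3: a=5, c=M3/2=-1365/244, d=(M4−M3)/(6·1)=455/244, b=Δ3−h3·(2M3+M4)/6=89/122
t_q=1/4 → seg 0, τ=1/4; S=-3+478/61·τ+0·τ²+-173/61·τ³=-4237/3904

  seg 0: a=-3 b=478/61 c=0 d=-173/61
  seg 1: a=2 b=-41/61 c=-519/61 d=316/61
  seg 2: a=-2 b=-131/61 c=429/61 d=-1027/488
  seg 3: a=5 b=89/122 c=-1365/244 d=455/244
S(1/4) = -4237/3904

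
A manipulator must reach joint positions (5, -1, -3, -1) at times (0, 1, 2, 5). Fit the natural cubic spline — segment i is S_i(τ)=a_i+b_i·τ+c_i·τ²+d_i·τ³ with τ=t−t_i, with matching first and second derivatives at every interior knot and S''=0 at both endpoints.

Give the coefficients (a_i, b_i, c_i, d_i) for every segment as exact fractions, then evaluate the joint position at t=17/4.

  seg 0: a=5 b=-646/93 c=0 d=88/93
  seg 1: a=-1 b=-382/93 c=88/31 d=-68/93
  seg 2: a=-3 b=-58/93 c=20/31 d=-20/279
S(17/4) = -969/496

Δ: Δ0=-6, Δ1=-2, Δ2=2/3
row 1: diag=4, rhs=24; c'=1/4, d'=6
row 2: denom=8−1·1/4=31/4; d'=(16−1·6)/(31/4)=40/31
back: M2=40/31
back: M1=6−1/4·40/31=176/31
M: M0=0, M1=176/31, M2=40/31, M3=0
seg 0: a=5, c=M0/2=0, d=(M1−M0)/(6·1)=88/93, b=Δ0−h0·(2M0+M1)/6=-646/93
seg 1: a=-1, c=M1/2=88/31, d=(M2−M1)/(6·1)=-68/93, b=Δ1−h1·(2M1+M2)/6=-382/93
seg 2: a=-3, c=M2/2=20/31, d=(M3−M2)/(6·3)=-20/279, b=Δ2−h2·(2M2+M3)/6=-58/93
t_q=17/4 → seg 2, τ=9/4; S=-3+-58/93·τ+20/31·τ²+-20/279·τ³=-969/496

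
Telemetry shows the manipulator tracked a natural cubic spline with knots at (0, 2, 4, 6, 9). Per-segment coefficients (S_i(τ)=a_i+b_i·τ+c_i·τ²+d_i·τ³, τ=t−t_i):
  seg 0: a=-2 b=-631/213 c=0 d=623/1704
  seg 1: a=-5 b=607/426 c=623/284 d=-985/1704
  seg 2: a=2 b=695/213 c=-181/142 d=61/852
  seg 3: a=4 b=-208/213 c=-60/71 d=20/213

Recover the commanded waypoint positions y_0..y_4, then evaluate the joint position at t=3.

y_0 = S_0(0) = a_0 = -2
y_1 = S_1(0) = a_1 = -5
y_2 = S_2(0) = a_2 = 2
y_3 = S_3(0) = a_3 = 4
y_4 = S_3(3) = -4
t_q=3 is in segment 1 (τ=1); S_1(τ)=-1113/568

y_0=-2 y_1=-5 y_2=2 y_3=4 y_4=-4
S(3) = -1113/568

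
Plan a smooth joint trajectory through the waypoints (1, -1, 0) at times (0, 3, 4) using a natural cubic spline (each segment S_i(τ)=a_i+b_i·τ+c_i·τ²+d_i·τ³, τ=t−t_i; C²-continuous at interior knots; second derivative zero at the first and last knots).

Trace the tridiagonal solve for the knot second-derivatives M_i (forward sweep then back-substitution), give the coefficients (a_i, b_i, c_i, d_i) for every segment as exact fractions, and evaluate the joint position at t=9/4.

Δ: Δ0=-2/3, Δ1=1
row 1: diag=8, rhs=10; c'=1/8, d'=5/4
back: M1=5/4
M: M0=0, M1=5/4, M2=0
seg 0: a=1, c=M0/2=0, d=(M1−M0)/(6·3)=5/72, b=Δ0−h0·(2M0+M1)/6=-31/24
seg 1: a=-1, c=M1/2=5/8, d=(M2−M1)/(6·1)=-5/24, b=Δ1−h1·(2M1+M2)/6=7/12
t_q=9/4 → seg 0, τ=9/4; S=1+-31/24·τ+0·τ²+5/72·τ³=-571/512

  seg 0: a=1 b=-31/24 c=0 d=5/72
  seg 1: a=-1 b=7/12 c=5/8 d=-5/24
S(9/4) = -571/512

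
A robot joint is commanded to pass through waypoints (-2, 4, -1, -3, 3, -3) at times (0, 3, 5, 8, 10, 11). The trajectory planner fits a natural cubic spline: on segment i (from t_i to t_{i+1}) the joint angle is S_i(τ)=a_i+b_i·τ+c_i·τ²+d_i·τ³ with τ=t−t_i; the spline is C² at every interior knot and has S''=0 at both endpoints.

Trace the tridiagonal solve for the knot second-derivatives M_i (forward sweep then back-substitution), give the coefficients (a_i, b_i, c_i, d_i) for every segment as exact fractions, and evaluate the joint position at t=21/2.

Δ: Δ0=2, Δ1=-5/2, Δ2=-2/3, Δ3=3, Δ4=-6
row 1: diag=10, rhs=-27; c'=1/5, d'=-27/10
row 2: denom=10−2·1/5=48/5; d'=(11−2·-27/10)/(48/5)=41/24
row 3: denom=10−3·5/16=145/16; d'=(22−3·41/24)/(145/16)=54/29
row 4: denom=6−2·32/145=806/145; d'=(-54−2·54/29)/(806/145)=-135/13
back: M4=-135/13
back: M3=54/29−32/145·-135/13=54/13
back: M2=41/24−5/16·54/13=16/39
back: M1=-27/10−1/5·16/39=-217/78
M: M0=0, M1=-217/78, M2=16/39, M3=54/13, M4=-135/13, M5=0
seg 0: a=-2, c=M0/2=0, d=(M1−M0)/(6·3)=-217/1404, b=Δ0−h0·(2M0+M1)/6=529/156
seg 1: a=4, c=M1/2=-217/156, d=(M2−M1)/(6·2)=83/312, b=Δ1−h1·(2M1+M2)/6=-61/78
seg 2: a=-1, c=M2/2=8/39, d=(M3−M2)/(6·3)=73/351, b=Δ2−h2·(2M2+M3)/6=-41/13
seg 3: a=-3, c=M3/2=27/13, d=(M4−M3)/(6·2)=-63/52, b=Δ3−h3·(2M3+M4)/6=48/13
seg 4: a=3, c=M4/2=-135/26, d=(M5−M4)/(6·1)=45/26, b=Δ4−h4·(2M4+M5)/6=-33/13
t_q=21/2 → seg 4, τ=1/2; S=3+-33/13·τ+-135/26·τ²+45/26·τ³=135/208

  seg 0: a=-2 b=529/156 c=0 d=-217/1404
  seg 1: a=4 b=-61/78 c=-217/156 d=83/312
  seg 2: a=-1 b=-41/13 c=8/39 d=73/351
  seg 3: a=-3 b=48/13 c=27/13 d=-63/52
  seg 4: a=3 b=-33/13 c=-135/26 d=45/26
S(21/2) = 135/208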